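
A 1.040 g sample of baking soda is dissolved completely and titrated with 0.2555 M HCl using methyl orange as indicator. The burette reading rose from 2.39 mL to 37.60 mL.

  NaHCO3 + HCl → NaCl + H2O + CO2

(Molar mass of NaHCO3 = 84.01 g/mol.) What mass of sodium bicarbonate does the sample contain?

0.7558 g

n(HCl) = 0.03521 L × 0.2555 mol/L = 8.996 × 10^-3 mol
n(NaHCO3) = 8.996 × 10^-3 mol (1:1 ratio)
mass of NaHCO3 = 8.996 × 10^-3 × 84.01 g/mol = 0.7558 g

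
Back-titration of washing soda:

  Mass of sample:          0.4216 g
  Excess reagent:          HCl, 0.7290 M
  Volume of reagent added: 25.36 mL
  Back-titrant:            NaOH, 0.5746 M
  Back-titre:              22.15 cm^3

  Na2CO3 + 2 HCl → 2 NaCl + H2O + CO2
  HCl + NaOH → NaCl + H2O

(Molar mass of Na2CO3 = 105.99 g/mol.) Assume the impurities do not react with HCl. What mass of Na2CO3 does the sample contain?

0.3053 g

n(HCl) added = 0.02536 × 0.7290 = 0.01849 mol
n(NaOH) used in back-titration = 0.02215 × 0.5746 = 0.01273 mol
n(HCl) left over = 0.01273 mol (1:1 ratio)
n(HCl) consumed by analyte = 0.01849 − 0.01273 = 5.760 × 10^-3 mol
From the 1:2 ratio, n(Na2CO3) = 1/2 × 5.760 × 10^-3 = 2.880 × 10^-3 mol
mass of Na2CO3 = 2.880 × 10^-3 × 105.99 = 0.3053 g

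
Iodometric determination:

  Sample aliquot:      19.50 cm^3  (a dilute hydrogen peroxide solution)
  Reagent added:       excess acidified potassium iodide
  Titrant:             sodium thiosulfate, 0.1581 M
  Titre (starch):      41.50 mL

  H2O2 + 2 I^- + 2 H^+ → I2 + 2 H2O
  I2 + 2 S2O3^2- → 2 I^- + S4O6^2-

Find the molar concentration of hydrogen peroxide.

0.1682 M

n(S2O3^2-) = 0.04150 × 0.1581 = 6.561 × 10^-3 mol
n(I2) = n(S2O3^2-)/2 = 3.281 × 10^-3 mol
n(H2O2) in the aliquot = 3.281 × 10^-3 mol (1:1 ratio)
[H2O2] = 3.281 × 10^-3 / 0.01950 = 0.1682 mol/L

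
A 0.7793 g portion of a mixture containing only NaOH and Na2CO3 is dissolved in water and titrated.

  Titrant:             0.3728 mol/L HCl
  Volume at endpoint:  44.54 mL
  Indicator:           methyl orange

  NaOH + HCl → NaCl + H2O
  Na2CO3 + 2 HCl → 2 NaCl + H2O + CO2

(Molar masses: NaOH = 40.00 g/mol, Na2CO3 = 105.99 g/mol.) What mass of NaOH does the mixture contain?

n(HCl) = 0.04454 × 0.3728 = 0.01660 mol
Let x = n(NaOH), y = n(Na2CO3).
Titrant: 1x + 2y = 0.01660;  mass: 40.00x + 105.99y = 0.7793
Solving, x = 7.746 × 10^-3 mol, y = 4.429 × 10^-3 mol
mass of NaOH = 7.746 × 10^-3 × 40.00 = 0.3098 g

0.3098 g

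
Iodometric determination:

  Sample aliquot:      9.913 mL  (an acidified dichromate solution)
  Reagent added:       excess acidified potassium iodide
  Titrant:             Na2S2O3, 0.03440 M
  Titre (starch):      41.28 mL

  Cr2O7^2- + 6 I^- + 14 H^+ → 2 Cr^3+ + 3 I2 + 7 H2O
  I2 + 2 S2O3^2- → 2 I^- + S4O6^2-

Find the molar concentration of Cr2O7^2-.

0.02387 M

n(S2O3^2-) = 0.04128 × 0.03440 = 1.420 × 10^-3 mol
n(I2) = n(S2O3^2-)/2 = 7.100 × 10^-4 mol
From the 1:3 ratio, n(Cr2O7^2-) in the aliquot = 1/3 × 7.100 × 10^-4 = 2.367 × 10^-4 mol
[Cr2O7^2-] = 2.367 × 10^-4 / 0.009913 = 0.02387 mol/L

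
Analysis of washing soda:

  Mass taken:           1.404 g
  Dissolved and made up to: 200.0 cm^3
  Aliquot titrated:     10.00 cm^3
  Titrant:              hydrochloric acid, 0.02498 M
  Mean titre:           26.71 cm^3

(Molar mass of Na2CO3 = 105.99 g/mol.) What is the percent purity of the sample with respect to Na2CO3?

50.37 %

Na2CO3 + 2 HCl → 2 NaCl + H2O + CO2
n(HCl) per titration = 0.02671 × 0.02498 = 6.672 × 10^-4 mol
From the 1:2 ratio, n(Na2CO3) in each aliquot = 1/2 × 6.672 × 10^-4 = 3.336 × 10^-4 mol
n(Na2CO3) in the whole flask = 3.336 × 10^-4 × 200.0/10.00 = 6.672 × 10^-3 mol
mass of Na2CO3 = 6.672 × 10^-3 × 105.99 = 0.7072 g
% Na2CO3 = 0.7072 / 1.404 × 100 = 50.37 %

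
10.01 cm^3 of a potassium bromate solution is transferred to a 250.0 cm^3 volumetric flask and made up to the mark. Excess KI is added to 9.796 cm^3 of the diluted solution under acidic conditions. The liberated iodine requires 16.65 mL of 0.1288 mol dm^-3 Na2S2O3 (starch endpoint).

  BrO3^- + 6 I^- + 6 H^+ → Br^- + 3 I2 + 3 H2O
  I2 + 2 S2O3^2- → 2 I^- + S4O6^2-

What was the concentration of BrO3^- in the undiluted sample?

n(S2O3^2-) = 0.01665 × 0.1288 = 2.145 × 10^-3 mol
n(I2) = n(S2O3^2-)/2 = 1.072 × 10^-3 mol
From the 1:3 ratio, n(BrO3^-) in the aliquot = 1/3 × 1.072 × 10^-3 = 3.574 × 10^-4 mol
[BrO3^-]_dilute = 3.574 × 10^-4 / 0.009796 = 0.03649 mol/L
[BrO3^-]_original = 0.03649 × 250.0/10.01 = 0.9112 mol/L

0.9112 mol/L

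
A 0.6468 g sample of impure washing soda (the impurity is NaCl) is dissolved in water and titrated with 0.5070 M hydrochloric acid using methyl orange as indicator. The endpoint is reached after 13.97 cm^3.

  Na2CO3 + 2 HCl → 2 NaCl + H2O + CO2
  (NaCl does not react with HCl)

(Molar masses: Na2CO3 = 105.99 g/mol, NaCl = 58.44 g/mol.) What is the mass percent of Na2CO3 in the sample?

n(HCl) = 0.01397 × 0.5070 = 7.083 × 10^-3 mol
Let x = n(Na2CO3), y = n(NaCl).
Titrant: 2x = 7.083 × 10^-3;  mass: 105.99x + 58.44y = 0.6468
Solving, x = 3.541 × 10^-3 mol, y = 4.645 × 10^-3 mol
mass of Na2CO3 = 3.541 × 10^-3 × 105.99 = 0.3754 g
% Na2CO3 = 0.3754 / 0.6468 × 100 = 58.03 %

58.03 %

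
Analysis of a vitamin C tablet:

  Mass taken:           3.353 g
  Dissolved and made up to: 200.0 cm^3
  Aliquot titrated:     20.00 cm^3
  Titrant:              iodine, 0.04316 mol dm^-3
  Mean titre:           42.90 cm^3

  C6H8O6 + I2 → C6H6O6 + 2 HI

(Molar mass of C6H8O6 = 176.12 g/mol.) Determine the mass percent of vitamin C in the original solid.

n(I2) per titration = 0.04290 × 0.04316 = 1.852 × 10^-3 mol
n(C6H8O6) in each aliquot = 1.852 × 10^-3 mol (1:1 ratio)
n(C6H8O6) in the whole flask = 1.852 × 10^-3 × 200.0/20.00 = 0.01852 mol
mass of C6H8O6 = 0.01852 × 176.12 = 3.261 g
% C6H8O6 = 3.261 / 3.353 × 100 = 97.26 %

97.26 %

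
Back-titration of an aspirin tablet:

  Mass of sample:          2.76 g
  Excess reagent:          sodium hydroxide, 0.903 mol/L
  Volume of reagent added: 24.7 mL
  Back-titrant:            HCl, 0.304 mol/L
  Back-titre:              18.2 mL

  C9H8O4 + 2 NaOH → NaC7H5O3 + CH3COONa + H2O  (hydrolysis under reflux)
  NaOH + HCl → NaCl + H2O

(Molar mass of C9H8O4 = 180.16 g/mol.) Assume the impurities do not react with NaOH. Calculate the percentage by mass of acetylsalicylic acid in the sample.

n(NaOH) added = 0.0247 × 0.903 = 0.0223 mol
n(HCl) used in back-titration = 0.0182 × 0.304 = 5.53 × 10^-3 mol
n(NaOH) left over = 5.53 × 10^-3 mol (1:1 ratio)
n(NaOH) consumed by analyte = 0.0223 − 5.53 × 10^-3 = 0.0168 mol
From the 1:2 ratio, n(C9H8O4) = 1/2 × 0.0168 = 8.39 × 10^-3 mol
mass of C9H8O4 = 8.39 × 10^-3 × 180.16 = 1.51 g
% C9H8O4 = 1.51 / 2.76 × 100 = 54.7 %

54.7 %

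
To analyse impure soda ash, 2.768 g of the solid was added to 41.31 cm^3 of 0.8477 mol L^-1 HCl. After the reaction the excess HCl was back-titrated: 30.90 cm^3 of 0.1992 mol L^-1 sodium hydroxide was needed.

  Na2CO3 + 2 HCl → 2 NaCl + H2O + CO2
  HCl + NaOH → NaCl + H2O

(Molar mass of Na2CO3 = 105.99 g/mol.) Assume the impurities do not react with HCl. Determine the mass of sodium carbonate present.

1.530 g

n(HCl) added = 0.04131 × 0.8477 = 0.03502 mol
n(NaOH) used in back-titration = 0.03090 × 0.1992 = 6.155 × 10^-3 mol
n(HCl) left over = 6.155 × 10^-3 mol (1:1 ratio)
n(HCl) consumed by analyte = 0.03502 − 6.155 × 10^-3 = 0.02886 mol
From the 1:2 ratio, n(Na2CO3) = 1/2 × 0.02886 = 0.01443 mol
mass of Na2CO3 = 0.01443 × 105.99 = 1.530 g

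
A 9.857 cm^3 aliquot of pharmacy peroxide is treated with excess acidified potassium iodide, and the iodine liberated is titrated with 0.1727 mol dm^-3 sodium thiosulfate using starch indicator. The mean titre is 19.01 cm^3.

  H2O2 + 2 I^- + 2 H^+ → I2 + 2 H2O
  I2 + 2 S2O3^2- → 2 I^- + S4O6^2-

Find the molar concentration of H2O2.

n(S2O3^2-) = 0.01901 × 0.1727 = 3.283 × 10^-3 mol
n(I2) = n(S2O3^2-)/2 = 1.642 × 10^-3 mol
n(H2O2) in the aliquot = 1.642 × 10^-3 mol (1:1 ratio)
[H2O2] = 1.642 × 10^-3 / 0.009857 = 0.1665 mol/L

0.1665 mol/L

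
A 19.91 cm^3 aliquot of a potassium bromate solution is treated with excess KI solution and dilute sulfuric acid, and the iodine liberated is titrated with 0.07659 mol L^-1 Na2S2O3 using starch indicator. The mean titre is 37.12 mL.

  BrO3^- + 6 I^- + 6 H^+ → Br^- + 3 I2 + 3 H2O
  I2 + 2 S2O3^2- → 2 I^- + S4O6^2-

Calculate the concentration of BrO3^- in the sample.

n(S2O3^2-) = 0.03712 × 0.07659 = 2.843 × 10^-3 mol
n(I2) = n(S2O3^2-)/2 = 1.422 × 10^-3 mol
From the 1:3 ratio, n(BrO3^-) in the aliquot = 1/3 × 1.422 × 10^-3 = 4.738 × 10^-4 mol
[BrO3^-] = 4.738 × 10^-4 / 0.01991 = 0.02380 mol/L

0.02380 mol/L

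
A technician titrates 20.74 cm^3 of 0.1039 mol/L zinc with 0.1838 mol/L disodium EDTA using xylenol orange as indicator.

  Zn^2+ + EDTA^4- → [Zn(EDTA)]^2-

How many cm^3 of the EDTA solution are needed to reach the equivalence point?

11.72 mL

n(Zn2+) = 0.02074 L × 0.1039 mol/L = 2.155 × 10^-3 mol
n(EDTA) = 2.155 × 10^-3 mol (1:1 stoichiometry)
V(EDTA) = 2.155 × 10^-3 mol / 0.1838 mol/L = 0.01172 L = 11.72 mL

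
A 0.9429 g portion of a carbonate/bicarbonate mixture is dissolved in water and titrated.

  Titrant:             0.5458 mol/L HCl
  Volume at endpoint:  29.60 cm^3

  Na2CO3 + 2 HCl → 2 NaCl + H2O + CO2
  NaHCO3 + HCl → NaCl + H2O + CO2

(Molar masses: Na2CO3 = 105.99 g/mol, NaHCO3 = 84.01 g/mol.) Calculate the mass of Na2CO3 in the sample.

n(HCl) = 0.02960 × 0.5458 = 0.01616 mol
Let x = n(Na2CO3), y = n(NaHCO3).
Titrant: 2x + 1y = 0.01616;  mass: 105.99x + 84.01y = 0.9429
Solving, x = 6.680 × 10^-3 mol, y = 2.796 × 10^-3 mol
mass of Na2CO3 = 6.680 × 10^-3 × 105.99 = 0.7080 g

0.7080 g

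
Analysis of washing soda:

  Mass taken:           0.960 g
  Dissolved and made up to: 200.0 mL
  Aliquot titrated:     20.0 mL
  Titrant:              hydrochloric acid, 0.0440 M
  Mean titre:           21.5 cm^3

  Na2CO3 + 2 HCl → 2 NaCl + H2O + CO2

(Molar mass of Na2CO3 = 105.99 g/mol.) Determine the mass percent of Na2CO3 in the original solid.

n(HCl) per titration = 0.0215 × 0.0440 = 9.46 × 10^-4 mol
From the 1:2 ratio, n(Na2CO3) in each aliquot = 1/2 × 9.46 × 10^-4 = 4.73 × 10^-4 mol
n(Na2CO3) in the whole flask = 4.73 × 10^-4 × 200.0/20.0 = 4.73 × 10^-3 mol
mass of Na2CO3 = 4.73 × 10^-3 × 105.99 = 0.501 g
% Na2CO3 = 0.501 / 0.960 × 100 = 52.2 %

52.2 %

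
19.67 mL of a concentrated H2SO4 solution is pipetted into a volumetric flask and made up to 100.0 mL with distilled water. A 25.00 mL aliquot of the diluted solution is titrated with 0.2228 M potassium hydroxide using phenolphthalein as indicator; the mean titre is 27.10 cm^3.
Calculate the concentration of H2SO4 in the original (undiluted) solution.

H2SO4 + 2 KOH → K2SO4 + 2 H2O
n(KOH) = 0.02710 × 0.2228 = 6.038 × 10^-3 mol
From the 1:2 ratio, n(H2SO4) in the aliquot = 1/2 × 6.038 × 10^-3 = 3.019 × 10^-3 mol
[H2SO4]_dilute = 3.019 × 10^-3 / 0.02500 = 0.1208 mol/L
Dilution factor = 100.0 / 19.67 = 5.084
[H2SO4]_stock = 0.1208 × 5.084 = 0.6139 mol/L

0.6139 M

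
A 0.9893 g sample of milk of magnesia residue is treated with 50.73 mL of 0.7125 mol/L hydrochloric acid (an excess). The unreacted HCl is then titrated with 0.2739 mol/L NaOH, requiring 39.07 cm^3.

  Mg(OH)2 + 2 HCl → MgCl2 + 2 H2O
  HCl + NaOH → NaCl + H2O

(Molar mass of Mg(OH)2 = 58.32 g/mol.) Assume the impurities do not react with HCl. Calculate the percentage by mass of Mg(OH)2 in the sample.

75.00 %

n(HCl) added = 0.05073 × 0.7125 = 0.03615 mol
n(NaOH) used in back-titration = 0.03907 × 0.2739 = 0.01070 mol
n(HCl) left over = 0.01070 mol (1:1 ratio)
n(HCl) consumed by analyte = 0.03615 − 0.01070 = 0.02544 mol
From the 1:2 ratio, n(Mg(OH)2) = 1/2 × 0.02544 = 0.01272 mol
mass of Mg(OH)2 = 0.01272 × 58.32 = 0.7419 g
% Mg(OH)2 = 0.7419 / 0.9893 × 100 = 75.00 %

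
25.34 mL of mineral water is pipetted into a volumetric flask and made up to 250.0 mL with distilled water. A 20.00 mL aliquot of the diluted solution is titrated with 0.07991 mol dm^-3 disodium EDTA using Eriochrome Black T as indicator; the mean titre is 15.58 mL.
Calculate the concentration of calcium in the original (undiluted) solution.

0.6141 mol/L

Ca^2+ + EDTA^4- → [Ca(EDTA)]^2-
n(EDTA) = 0.01558 × 0.07991 = 1.245 × 10^-3 mol
n(Ca2+) in the aliquot = 1.245 × 10^-3 mol (1:1 ratio)
[Ca2+]_dilute = 1.245 × 10^-3 / 0.02000 = 0.06225 mol/L
Dilution factor = 250.0 / 25.34 = 9.866
[Ca2+]_stock = 0.06225 × 9.866 = 0.6141 mol/L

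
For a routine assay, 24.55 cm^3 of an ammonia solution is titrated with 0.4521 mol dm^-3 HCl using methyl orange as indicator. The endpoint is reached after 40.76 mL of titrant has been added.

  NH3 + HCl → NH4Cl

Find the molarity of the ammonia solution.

n(HCl) = 0.04076 L × 0.4521 mol/L = 0.01843 mol
n(NH3) = 0.01843 mol (1:1 mole ratio)
[NH3] = 0.01843 mol / 0.02455 L = 0.7506 mol/L

0.7506 mol/L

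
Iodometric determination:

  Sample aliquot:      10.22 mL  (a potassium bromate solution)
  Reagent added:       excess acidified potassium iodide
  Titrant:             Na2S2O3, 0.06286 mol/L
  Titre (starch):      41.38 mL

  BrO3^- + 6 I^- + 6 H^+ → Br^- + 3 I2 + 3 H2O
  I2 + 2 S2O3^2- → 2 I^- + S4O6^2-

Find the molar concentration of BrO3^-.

0.04242 mol/L

n(S2O3^2-) = 0.04138 × 0.06286 = 2.601 × 10^-3 mol
n(I2) = n(S2O3^2-)/2 = 1.301 × 10^-3 mol
From the 1:3 ratio, n(BrO3^-) in the aliquot = 1/3 × 1.301 × 10^-3 = 4.335 × 10^-4 mol
[BrO3^-] = 4.335 × 10^-4 / 0.01022 = 0.04242 mol/L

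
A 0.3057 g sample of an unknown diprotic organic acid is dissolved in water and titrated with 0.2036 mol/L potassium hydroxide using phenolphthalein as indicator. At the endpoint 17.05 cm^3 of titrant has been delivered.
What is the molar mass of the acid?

176.1 g/mol

n(KOH) = 0.01705 L × 0.2036 mol/L = 3.471 × 10^-3 mol
From the 1:2 ratio, n(H2A) = 1/2 × 3.471 × 10^-3 = 1.736 × 10^-3 mol
M = m / n = 0.3057 g / 1.736 × 10^-3 mol = 176.1 g/mol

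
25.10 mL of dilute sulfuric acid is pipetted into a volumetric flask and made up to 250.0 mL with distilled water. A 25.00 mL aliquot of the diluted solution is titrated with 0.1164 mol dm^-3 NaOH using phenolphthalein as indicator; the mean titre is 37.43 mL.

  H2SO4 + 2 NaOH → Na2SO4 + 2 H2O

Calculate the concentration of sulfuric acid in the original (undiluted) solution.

n(NaOH) = 0.03743 × 0.1164 = 4.357 × 10^-3 mol
From the 1:2 ratio, n(H2SO4) in the aliquot = 1/2 × 4.357 × 10^-3 = 2.178 × 10^-3 mol
[H2SO4]_dilute = 2.178 × 10^-3 / 0.02500 = 0.08714 mol/L
Dilution factor = 250.0 / 25.10 = 9.960
[H2SO4]_stock = 0.08714 × 9.960 = 0.8679 mol/L

0.8679 mol/L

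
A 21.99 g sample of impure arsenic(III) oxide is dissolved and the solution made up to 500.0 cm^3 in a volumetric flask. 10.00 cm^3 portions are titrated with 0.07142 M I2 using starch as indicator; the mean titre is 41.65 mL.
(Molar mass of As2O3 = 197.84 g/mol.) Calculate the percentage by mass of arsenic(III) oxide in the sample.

66.91 %

As2O3 + 2 I2 + 2 H2O → As2O5 + 4 HI
n(I2) per titration = 0.04165 × 0.07142 = 2.975 × 10^-3 mol
From the 1:2 ratio, n(As2O3) in each aliquot = 1/2 × 2.975 × 10^-3 = 1.487 × 10^-3 mol
n(As2O3) in the whole flask = 1.487 × 10^-3 × 500.0/10.00 = 0.07437 mol
mass of As2O3 = 0.07437 × 197.84 = 14.71 g
% As2O3 = 14.71 / 21.99 × 100 = 66.91 %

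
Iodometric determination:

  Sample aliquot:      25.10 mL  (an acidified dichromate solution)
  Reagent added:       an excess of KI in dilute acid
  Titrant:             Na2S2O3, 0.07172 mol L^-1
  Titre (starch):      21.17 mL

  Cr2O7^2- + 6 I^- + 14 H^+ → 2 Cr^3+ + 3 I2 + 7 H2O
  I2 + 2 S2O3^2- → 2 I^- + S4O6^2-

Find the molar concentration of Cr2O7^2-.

0.01008 mol/L

n(S2O3^2-) = 0.02117 × 0.07172 = 1.518 × 10^-3 mol
n(I2) = n(S2O3^2-)/2 = 7.592 × 10^-4 mol
From the 1:3 ratio, n(Cr2O7^2-) in the aliquot = 1/3 × 7.592 × 10^-4 = 2.531 × 10^-4 mol
[Cr2O7^2-] = 2.531 × 10^-4 / 0.02510 = 0.01008 mol/L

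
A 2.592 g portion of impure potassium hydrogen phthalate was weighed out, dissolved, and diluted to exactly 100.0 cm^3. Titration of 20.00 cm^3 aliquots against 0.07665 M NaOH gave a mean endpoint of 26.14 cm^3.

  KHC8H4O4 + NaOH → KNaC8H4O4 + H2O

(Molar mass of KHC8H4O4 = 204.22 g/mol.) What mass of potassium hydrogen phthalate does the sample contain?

n(NaOH) per titration = 0.02614 × 0.07665 = 2.004 × 10^-3 mol
n(KHC8H4O4) in each aliquot = 2.004 × 10^-3 mol (1:1 ratio)
n(KHC8H4O4) in the whole flask = 2.004 × 10^-3 × 100.0/20.00 = 0.01002 mol
mass of KHC8H4O4 = 0.01002 × 204.22 = 2.046 g

2.046 g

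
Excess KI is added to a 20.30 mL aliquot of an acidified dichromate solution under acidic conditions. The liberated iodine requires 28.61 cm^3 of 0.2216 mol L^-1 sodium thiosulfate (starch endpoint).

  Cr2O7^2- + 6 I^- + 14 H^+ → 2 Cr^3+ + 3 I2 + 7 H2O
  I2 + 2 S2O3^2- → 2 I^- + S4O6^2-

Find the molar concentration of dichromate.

n(S2O3^2-) = 0.02861 × 0.2216 = 6.340 × 10^-3 mol
n(I2) = n(S2O3^2-)/2 = 3.170 × 10^-3 mol
From the 1:3 ratio, n(Cr2O7^2-) in the aliquot = 1/3 × 3.170 × 10^-3 = 1.057 × 10^-3 mol
[Cr2O7^2-] = 1.057 × 10^-3 / 0.02030 = 0.05205 mol/L

0.05205 mol/L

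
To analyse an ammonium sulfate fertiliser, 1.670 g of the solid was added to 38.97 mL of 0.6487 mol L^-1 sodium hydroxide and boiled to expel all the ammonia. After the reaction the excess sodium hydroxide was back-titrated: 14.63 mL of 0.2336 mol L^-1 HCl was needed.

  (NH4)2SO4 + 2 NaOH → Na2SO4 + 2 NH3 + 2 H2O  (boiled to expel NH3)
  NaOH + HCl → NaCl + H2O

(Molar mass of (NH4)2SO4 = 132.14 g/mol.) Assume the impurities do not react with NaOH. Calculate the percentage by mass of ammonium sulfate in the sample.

86.49 %

n(NaOH) added = 0.03897 × 0.6487 = 0.02528 mol
n(HCl) used in back-titration = 0.01463 × 0.2336 = 3.418 × 10^-3 mol
n(NaOH) left over = 3.418 × 10^-3 mol (1:1 ratio)
n(NaOH) consumed by analyte = 0.02528 − 3.418 × 10^-3 = 0.02186 mol
From the 1:2 ratio, n((NH4)2SO4) = 1/2 × 0.02186 = 0.01093 mol
mass of (NH4)2SO4 = 0.01093 × 132.14 = 1.444 g
% (NH4)2SO4 = 1.444 / 1.670 × 100 = 86.49 %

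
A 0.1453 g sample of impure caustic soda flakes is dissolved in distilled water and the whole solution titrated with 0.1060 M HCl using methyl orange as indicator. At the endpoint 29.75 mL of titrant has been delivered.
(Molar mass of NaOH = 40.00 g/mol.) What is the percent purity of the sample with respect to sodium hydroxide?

NaOH + HCl → NaCl + H2O
n(HCl) = 0.02975 L × 0.1060 mol/L = 3.153 × 10^-3 mol
n(NaOH) = 3.153 × 10^-3 mol (1:1 ratio)
mass of NaOH = 3.153 × 10^-3 × 40.00 g/mol = 0.1261 g
% NaOH = 0.1261 / 0.1453 × 100 = 86.81 %

86.81 %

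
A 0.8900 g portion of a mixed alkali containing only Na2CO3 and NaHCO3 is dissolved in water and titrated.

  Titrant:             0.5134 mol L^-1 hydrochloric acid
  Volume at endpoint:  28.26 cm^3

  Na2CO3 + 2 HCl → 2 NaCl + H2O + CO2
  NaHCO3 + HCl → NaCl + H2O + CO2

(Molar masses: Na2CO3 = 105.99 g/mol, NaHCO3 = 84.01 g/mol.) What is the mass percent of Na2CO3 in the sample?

63.14 %

n(HCl) = 0.02826 × 0.5134 = 0.01451 mol
Let x = n(Na2CO3), y = n(NaHCO3).
Titrant: 2x + 1y = 0.01451;  mass: 105.99x + 84.01y = 0.8900
Solving, x = 5.302 × 10^-3 mol, y = 3.905 × 10^-3 mol
mass of Na2CO3 = 5.302 × 10^-3 × 105.99 = 0.5619 g
% Na2CO3 = 0.5619 / 0.8900 × 100 = 63.14 %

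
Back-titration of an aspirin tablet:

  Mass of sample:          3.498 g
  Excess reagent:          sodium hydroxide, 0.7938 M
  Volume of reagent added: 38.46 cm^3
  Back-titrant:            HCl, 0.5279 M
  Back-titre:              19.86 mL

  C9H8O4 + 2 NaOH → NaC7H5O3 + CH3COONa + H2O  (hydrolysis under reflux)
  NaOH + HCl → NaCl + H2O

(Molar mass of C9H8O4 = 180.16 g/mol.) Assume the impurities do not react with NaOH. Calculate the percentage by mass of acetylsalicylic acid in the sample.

51.62 %

n(NaOH) added = 0.03846 × 0.7938 = 0.03053 mol
n(HCl) used in back-titration = 0.01986 × 0.5279 = 0.01048 mol
n(NaOH) left over = 0.01048 mol (1:1 ratio)
n(NaOH) consumed by analyte = 0.03053 − 0.01048 = 0.02005 mol
From the 1:2 ratio, n(C9H8O4) = 1/2 × 0.02005 = 0.01002 mol
mass of C9H8O4 = 0.01002 × 180.16 = 1.806 g
% C9H8O4 = 1.806 / 3.498 × 100 = 51.62 %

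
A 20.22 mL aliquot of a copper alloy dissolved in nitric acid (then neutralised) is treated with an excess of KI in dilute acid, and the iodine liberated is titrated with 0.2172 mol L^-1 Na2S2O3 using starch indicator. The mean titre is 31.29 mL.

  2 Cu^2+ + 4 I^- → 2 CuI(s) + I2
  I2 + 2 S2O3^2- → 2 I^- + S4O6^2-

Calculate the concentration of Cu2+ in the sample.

n(S2O3^2-) = 0.03129 × 0.2172 = 6.796 × 10^-3 mol
n(I2) = n(S2O3^2-)/2 = 3.398 × 10^-3 mol
From the 2:1 ratio, n(Cu2+) in the aliquot = 2/1 × 3.398 × 10^-3 = 6.796 × 10^-3 mol
[Cu2+] = 6.796 × 10^-3 / 0.02022 = 0.3361 mol/L

0.3361 mol/L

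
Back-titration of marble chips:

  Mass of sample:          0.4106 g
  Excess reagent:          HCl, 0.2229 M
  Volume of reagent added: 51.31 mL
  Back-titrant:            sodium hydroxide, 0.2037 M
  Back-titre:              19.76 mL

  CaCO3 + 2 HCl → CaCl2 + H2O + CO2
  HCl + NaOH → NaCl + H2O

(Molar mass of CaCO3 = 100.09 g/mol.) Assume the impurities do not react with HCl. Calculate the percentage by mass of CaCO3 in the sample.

90.34 %

n(HCl) added = 0.05131 × 0.2229 = 0.01144 mol
n(NaOH) used in back-titration = 0.01976 × 0.2037 = 4.025 × 10^-3 mol
n(HCl) left over = 4.025 × 10^-3 mol (1:1 ratio)
n(HCl) consumed by analyte = 0.01144 − 4.025 × 10^-3 = 7.412 × 10^-3 mol
From the 1:2 ratio, n(CaCO3) = 1/2 × 7.412 × 10^-3 = 3.706 × 10^-3 mol
mass of CaCO3 = 3.706 × 10^-3 × 100.09 = 0.3709 g
% CaCO3 = 0.3709 / 0.4106 × 100 = 90.34 %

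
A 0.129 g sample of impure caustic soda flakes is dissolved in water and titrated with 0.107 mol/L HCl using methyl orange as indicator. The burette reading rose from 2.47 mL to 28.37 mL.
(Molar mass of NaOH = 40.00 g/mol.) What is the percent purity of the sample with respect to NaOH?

NaOH + HCl → NaCl + H2O
n(HCl) = 0.0259 L × 0.107 mol/L = 2.77 × 10^-3 mol
n(NaOH) = 2.77 × 10^-3 mol (1:1 ratio)
mass of NaOH = 2.77 × 10^-3 × 40.00 g/mol = 0.111 g
% NaOH = 0.111 / 0.129 × 100 = 85.9 %

85.9 %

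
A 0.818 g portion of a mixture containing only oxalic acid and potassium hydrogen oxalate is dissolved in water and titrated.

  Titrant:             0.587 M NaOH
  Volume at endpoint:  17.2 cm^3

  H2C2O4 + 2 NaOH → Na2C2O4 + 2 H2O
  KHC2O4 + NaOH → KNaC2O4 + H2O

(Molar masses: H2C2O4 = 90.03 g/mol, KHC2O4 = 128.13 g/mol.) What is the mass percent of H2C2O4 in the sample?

31.5 %

n(NaOH) = 0.0172 × 0.587 = 0.0101 mol
Let x = n(H2C2O4), y = n(KHC2O4).
Titrant: 2x + 1y = 0.0101;  mass: 90.03x + 128.13y = 0.818
Solving, x = 2.86 × 10^-3 mol, y = 4.37 × 10^-3 mol
mass of H2C2O4 = 2.86 × 10^-3 × 90.03 = 0.258 g
% H2C2O4 = 0.258 / 0.818 × 100 = 31.5 %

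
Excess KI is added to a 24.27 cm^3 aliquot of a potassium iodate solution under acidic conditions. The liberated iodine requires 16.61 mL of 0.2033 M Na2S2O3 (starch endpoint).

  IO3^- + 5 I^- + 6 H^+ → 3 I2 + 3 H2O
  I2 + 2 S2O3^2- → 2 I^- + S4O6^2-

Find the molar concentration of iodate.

0.02319 M

n(S2O3^2-) = 0.01661 × 0.2033 = 3.377 × 10^-3 mol
n(I2) = n(S2O3^2-)/2 = 1.688 × 10^-3 mol
From the 1:3 ratio, n(IO3^-) in the aliquot = 1/3 × 1.688 × 10^-3 = 5.628 × 10^-4 mol
[IO3^-] = 5.628 × 10^-4 / 0.02427 = 0.02319 mol/L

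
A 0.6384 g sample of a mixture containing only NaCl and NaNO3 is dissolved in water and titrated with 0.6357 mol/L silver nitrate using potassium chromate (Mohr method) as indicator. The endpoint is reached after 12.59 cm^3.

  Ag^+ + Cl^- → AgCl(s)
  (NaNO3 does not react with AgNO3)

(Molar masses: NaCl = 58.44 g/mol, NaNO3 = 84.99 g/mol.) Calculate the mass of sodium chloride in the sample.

n(AgNO3) = 0.01259 × 0.6357 = 8.003 × 10^-3 mol
Let x = n(NaCl), y = n(NaNO3).
Titrant: 1x = 8.003 × 10^-3;  mass: 58.44x + 84.99y = 0.6384
Solving, x = 8.003 × 10^-3 mol, y = 2.008 × 10^-3 mol
mass of NaCl = 8.003 × 10^-3 × 58.44 = 0.4677 g

0.4677 g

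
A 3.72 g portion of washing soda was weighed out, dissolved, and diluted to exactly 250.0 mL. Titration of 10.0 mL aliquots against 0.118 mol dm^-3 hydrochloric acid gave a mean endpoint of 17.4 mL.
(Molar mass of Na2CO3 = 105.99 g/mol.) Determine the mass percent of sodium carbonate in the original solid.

73.1 %

Na2CO3 + 2 HCl → 2 NaCl + H2O + CO2
n(HCl) per titration = 0.0174 × 0.118 = 2.05 × 10^-3 mol
From the 1:2 ratio, n(Na2CO3) in each aliquot = 1/2 × 2.05 × 10^-3 = 1.03 × 10^-3 mol
n(Na2CO3) in the whole flask = 1.03 × 10^-3 × 250.0/10.0 = 0.0257 mol
mass of Na2CO3 = 0.0257 × 105.99 = 2.72 g
% Na2CO3 = 2.72 / 3.72 × 100 = 73.1 %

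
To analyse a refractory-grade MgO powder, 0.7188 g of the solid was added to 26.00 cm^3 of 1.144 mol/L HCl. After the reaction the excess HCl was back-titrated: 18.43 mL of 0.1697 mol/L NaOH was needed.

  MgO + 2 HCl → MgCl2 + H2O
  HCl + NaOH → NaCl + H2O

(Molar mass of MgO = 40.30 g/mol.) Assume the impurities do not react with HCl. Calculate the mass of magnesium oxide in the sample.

n(HCl) added = 0.02600 × 1.144 = 0.02974 mol
n(NaOH) used in back-titration = 0.01843 × 0.1697 = 3.128 × 10^-3 mol
n(HCl) left over = 3.128 × 10^-3 mol (1:1 ratio)
n(HCl) consumed by analyte = 0.02974 − 3.128 × 10^-3 = 0.02662 mol
From the 1:2 ratio, n(MgO) = 1/2 × 0.02662 = 0.01331 mol
mass of MgO = 0.01331 × 40.30 = 0.5363 g

0.5363 g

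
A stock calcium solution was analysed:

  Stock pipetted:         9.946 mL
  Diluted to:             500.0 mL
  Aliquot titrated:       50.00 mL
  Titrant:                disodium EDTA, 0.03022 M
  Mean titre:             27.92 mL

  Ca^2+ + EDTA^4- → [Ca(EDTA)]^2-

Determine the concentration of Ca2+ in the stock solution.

0.8483 M

n(EDTA) = 0.02792 × 0.03022 = 8.437 × 10^-4 mol
n(Ca2+) in the aliquot = 8.437 × 10^-4 mol (1:1 ratio)
[Ca2+]_dilute = 8.437 × 10^-4 / 0.05000 = 0.01687 mol/L
Dilution factor = 500.0 / 9.946 = 50.27
[Ca2+]_stock = 0.01687 × 50.27 = 0.8483 mol/L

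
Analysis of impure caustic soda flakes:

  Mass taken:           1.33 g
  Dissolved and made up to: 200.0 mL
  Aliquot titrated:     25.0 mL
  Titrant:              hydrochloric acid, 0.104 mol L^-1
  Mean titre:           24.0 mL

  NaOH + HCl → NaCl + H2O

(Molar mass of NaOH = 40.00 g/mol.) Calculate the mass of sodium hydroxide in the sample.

n(HCl) per titration = 0.0240 × 0.104 = 2.50 × 10^-3 mol
n(NaOH) in each aliquot = 2.50 × 10^-3 mol (1:1 ratio)
n(NaOH) in the whole flask = 2.50 × 10^-3 × 200.0/25.0 = 0.0200 mol
mass of NaOH = 0.0200 × 40.00 = 0.799 g

0.799 g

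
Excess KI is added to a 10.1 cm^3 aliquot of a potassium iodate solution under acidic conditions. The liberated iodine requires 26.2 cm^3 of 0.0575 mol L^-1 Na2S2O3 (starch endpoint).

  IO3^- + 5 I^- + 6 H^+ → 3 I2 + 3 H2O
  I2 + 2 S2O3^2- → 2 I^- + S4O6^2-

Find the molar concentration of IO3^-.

n(S2O3^2-) = 0.0262 × 0.0575 = 1.51 × 10^-3 mol
n(I2) = n(S2O3^2-)/2 = 7.53 × 10^-4 mol
From the 1:3 ratio, n(IO3^-) in the aliquot = 1/3 × 7.53 × 10^-4 = 2.51 × 10^-4 mol
[IO3^-] = 2.51 × 10^-4 / 0.0101 = 0.0249 mol/L

0.0249 mol/L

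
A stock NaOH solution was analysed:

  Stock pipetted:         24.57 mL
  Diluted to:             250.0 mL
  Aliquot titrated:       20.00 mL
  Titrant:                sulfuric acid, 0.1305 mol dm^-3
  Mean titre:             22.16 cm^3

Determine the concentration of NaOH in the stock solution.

2 NaOH + H2SO4 → Na2SO4 + 2 H2O
n(H2SO4) = 0.02216 × 0.1305 = 2.892 × 10^-3 mol
From the 2:1 ratio, n(NaOH) in the aliquot = 2/1 × 2.892 × 10^-3 = 5.784 × 10^-3 mol
[NaOH]_dilute = 5.784 × 10^-3 / 0.02000 = 0.2892 mol/L
Dilution factor = 250.0 / 24.57 = 10.18
[NaOH]_stock = 0.2892 × 10.18 = 2.942 mol/L

2.942 mol/L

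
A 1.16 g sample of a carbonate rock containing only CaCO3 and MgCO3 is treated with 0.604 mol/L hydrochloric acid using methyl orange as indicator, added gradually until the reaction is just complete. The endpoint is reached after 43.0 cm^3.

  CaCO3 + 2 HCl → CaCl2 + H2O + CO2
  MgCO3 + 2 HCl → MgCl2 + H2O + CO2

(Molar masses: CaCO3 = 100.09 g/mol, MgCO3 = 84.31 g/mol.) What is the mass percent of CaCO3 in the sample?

n(HCl) = 0.0430 × 0.604 = 0.0260 mol
Let x = n(CaCO3), y = n(MgCO3).
Titrant: 2x + 2y = 0.0260;  mass: 100.09x + 84.31y = 1.16
Solving, x = 4.13 × 10^-3 mol, y = 8.86 × 10^-3 mol
mass of CaCO3 = 4.13 × 10^-3 × 100.09 = 0.413 g
% CaCO3 = 0.413 / 1.16 × 100 = 35.6 %

35.6 %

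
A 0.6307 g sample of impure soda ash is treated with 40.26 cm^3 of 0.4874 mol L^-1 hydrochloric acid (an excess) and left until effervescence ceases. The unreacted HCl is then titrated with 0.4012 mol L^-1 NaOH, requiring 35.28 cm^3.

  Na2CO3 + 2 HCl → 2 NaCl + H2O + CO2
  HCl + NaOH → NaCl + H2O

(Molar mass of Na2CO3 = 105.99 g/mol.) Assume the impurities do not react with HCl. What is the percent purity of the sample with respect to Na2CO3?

n(HCl) added = 0.04026 × 0.4874 = 0.01962 mol
n(NaOH) used in back-titration = 0.03528 × 0.4012 = 0.01415 mol
n(HCl) left over = 0.01415 mol (1:1 ratio)
n(HCl) consumed by analyte = 0.01962 − 0.01415 = 5.468 × 10^-3 mol
From the 1:2 ratio, n(Na2CO3) = 1/2 × 5.468 × 10^-3 = 2.734 × 10^-3 mol
mass of Na2CO3 = 2.734 × 10^-3 × 105.99 = 0.2898 g
% Na2CO3 = 0.2898 / 0.6307 × 100 = 45.95 %

45.95 %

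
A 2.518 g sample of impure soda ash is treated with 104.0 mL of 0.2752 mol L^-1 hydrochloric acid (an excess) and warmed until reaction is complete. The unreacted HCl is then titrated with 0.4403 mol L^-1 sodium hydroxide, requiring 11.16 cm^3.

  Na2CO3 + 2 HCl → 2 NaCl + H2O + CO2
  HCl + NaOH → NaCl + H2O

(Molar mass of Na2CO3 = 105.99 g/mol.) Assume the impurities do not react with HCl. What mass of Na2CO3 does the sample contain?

n(HCl) added = 0.1040 × 0.2752 = 0.02862 mol
n(NaOH) used in back-titration = 0.01116 × 0.4403 = 4.914 × 10^-3 mol
n(HCl) left over = 4.914 × 10^-3 mol (1:1 ratio)
n(HCl) consumed by analyte = 0.02862 − 4.914 × 10^-3 = 0.02371 mol
From the 1:2 ratio, n(Na2CO3) = 1/2 × 0.02371 = 0.01185 mol
mass of Na2CO3 = 0.01185 × 105.99 = 1.256 g

1.256 g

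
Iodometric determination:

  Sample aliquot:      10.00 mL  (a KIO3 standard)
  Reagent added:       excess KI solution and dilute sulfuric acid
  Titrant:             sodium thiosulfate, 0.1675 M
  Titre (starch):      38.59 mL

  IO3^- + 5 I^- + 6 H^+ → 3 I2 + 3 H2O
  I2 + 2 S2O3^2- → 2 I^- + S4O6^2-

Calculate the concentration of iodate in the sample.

n(S2O3^2-) = 0.03859 × 0.1675 = 6.464 × 10^-3 mol
n(I2) = n(S2O3^2-)/2 = 3.232 × 10^-3 mol
From the 1:3 ratio, n(IO3^-) in the aliquot = 1/3 × 3.232 × 10^-3 = 1.077 × 10^-3 mol
[IO3^-] = 1.077 × 10^-3 / 0.01000 = 0.1077 mol/L

0.1077 M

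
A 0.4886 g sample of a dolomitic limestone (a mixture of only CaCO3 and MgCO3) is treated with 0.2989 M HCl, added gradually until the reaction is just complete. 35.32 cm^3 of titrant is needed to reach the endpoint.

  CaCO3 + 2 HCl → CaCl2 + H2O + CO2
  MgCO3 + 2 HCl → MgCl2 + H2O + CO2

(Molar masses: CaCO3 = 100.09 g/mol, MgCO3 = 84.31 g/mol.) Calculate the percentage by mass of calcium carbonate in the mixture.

56.55 %

n(HCl) = 0.03532 × 0.2989 = 0.01056 mol
Let x = n(CaCO3), y = n(MgCO3).
Titrant: 2x + 2y = 0.01056;  mass: 100.09x + 84.31y = 0.4886
Solving, x = 2.761 × 10^-3 mol, y = 2.518 × 10^-3 mol
mass of CaCO3 = 2.761 × 10^-3 × 100.09 = 0.2763 g
% CaCO3 = 0.2763 / 0.4886 × 100 = 56.55 %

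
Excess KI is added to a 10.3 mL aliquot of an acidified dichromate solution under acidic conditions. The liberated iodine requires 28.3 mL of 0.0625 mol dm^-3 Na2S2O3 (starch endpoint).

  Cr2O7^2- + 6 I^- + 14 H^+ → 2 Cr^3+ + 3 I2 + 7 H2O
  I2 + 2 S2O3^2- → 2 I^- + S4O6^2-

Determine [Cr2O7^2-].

n(S2O3^2-) = 0.0283 × 0.0625 = 1.77 × 10^-3 mol
n(I2) = n(S2O3^2-)/2 = 8.84 × 10^-4 mol
From the 1:3 ratio, n(Cr2O7^2-) in the aliquot = 1/3 × 8.84 × 10^-4 = 2.95 × 10^-4 mol
[Cr2O7^2-] = 2.95 × 10^-4 / 0.0103 = 0.0286 mol/L

0.0286 mol/L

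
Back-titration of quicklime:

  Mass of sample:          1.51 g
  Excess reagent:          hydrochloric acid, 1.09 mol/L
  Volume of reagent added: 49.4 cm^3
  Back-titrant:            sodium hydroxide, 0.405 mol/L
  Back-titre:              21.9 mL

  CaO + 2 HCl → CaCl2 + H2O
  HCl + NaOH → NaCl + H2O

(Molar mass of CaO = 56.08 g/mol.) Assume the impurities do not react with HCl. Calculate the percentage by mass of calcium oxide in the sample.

83.5 %

n(HCl) added = 0.0494 × 1.09 = 0.0538 mol
n(NaOH) used in back-titration = 0.0219 × 0.405 = 8.87 × 10^-3 mol
n(HCl) left over = 8.87 × 10^-3 mol (1:1 ratio)
n(HCl) consumed by analyte = 0.0538 − 8.87 × 10^-3 = 0.0450 mol
From the 1:2 ratio, n(CaO) = 1/2 × 0.0450 = 0.0225 mol
mass of CaO = 0.0225 × 56.08 = 1.26 g
% CaO = 1.26 / 1.51 × 100 = 83.5 %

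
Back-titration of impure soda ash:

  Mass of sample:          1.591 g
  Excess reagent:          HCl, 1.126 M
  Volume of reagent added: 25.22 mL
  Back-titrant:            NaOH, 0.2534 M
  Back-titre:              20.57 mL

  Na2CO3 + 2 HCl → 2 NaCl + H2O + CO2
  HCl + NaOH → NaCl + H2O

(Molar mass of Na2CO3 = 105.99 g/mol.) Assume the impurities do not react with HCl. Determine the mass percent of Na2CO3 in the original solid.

77.23 %

n(HCl) added = 0.02522 × 1.126 = 0.02840 mol
n(NaOH) used in back-titration = 0.02057 × 0.2534 = 5.212 × 10^-3 mol
n(HCl) left over = 5.212 × 10^-3 mol (1:1 ratio)
n(HCl) consumed by analyte = 0.02840 − 5.212 × 10^-3 = 0.02319 mol
From the 1:2 ratio, n(Na2CO3) = 1/2 × 0.02319 = 0.01159 mol
mass of Na2CO3 = 0.01159 × 105.99 = 1.229 g
% Na2CO3 = 1.229 / 1.591 × 100 = 77.23 %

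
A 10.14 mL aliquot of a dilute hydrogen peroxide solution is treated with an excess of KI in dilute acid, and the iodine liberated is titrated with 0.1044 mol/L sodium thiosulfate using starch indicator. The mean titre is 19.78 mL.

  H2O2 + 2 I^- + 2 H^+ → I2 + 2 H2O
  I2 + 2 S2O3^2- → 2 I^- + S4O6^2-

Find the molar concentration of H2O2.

n(S2O3^2-) = 0.01978 × 0.1044 = 2.065 × 10^-3 mol
n(I2) = n(S2O3^2-)/2 = 1.033 × 10^-3 mol
n(H2O2) in the aliquot = 1.033 × 10^-3 mol (1:1 ratio)
[H2O2] = 1.033 × 10^-3 / 0.01014 = 0.1018 mol/L

0.1018 mol/L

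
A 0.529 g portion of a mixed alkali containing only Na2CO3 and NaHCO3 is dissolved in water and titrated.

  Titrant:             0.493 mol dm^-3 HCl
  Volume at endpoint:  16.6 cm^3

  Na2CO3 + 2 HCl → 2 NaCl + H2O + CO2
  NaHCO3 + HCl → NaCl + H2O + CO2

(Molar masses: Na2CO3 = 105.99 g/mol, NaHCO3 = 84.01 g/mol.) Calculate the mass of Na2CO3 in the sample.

0.271 g

n(HCl) = 0.0166 × 0.493 = 8.18 × 10^-3 mol
Let x = n(Na2CO3), y = n(NaHCO3).
Titrant: 2x + 1y = 8.18 × 10^-3;  mass: 105.99x + 84.01y = 0.529
Solving, x = 2.56 × 10^-3 mol, y = 3.07 × 10^-3 mol
mass of Na2CO3 = 2.56 × 10^-3 × 105.99 = 0.271 g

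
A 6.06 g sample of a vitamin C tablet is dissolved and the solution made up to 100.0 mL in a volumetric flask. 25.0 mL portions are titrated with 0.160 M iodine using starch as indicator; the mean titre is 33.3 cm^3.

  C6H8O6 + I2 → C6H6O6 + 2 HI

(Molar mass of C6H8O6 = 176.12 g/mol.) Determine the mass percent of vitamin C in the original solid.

61.9 %

n(I2) per titration = 0.0333 × 0.160 = 5.33 × 10^-3 mol
n(C6H8O6) in each aliquot = 5.33 × 10^-3 mol (1:1 ratio)
n(C6H8O6) in the whole flask = 5.33 × 10^-3 × 100.0/25.0 = 0.0213 mol
mass of C6H8O6 = 0.0213 × 176.12 = 3.75 g
% C6H8O6 = 3.75 / 6.06 × 100 = 61.9 %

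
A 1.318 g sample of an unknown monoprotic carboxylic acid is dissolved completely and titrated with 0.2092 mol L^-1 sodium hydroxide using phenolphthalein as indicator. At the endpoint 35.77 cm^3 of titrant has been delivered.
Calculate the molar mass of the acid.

n(NaOH) = 0.03577 L × 0.2092 mol/L = 7.483 × 10^-3 mol
n(HA) = 7.483 × 10^-3 mol (1:1 ratio)
M = m / n = 1.318 g / 7.483 × 10^-3 mol = 176.1 g/mol

176.1 g/mol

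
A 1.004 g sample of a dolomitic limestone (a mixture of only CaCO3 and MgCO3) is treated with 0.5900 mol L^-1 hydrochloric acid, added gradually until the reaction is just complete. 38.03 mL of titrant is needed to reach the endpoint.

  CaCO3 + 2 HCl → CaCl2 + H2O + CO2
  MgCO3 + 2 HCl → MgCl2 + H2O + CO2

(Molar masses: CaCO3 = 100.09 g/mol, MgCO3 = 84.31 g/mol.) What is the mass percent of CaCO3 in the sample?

n(HCl) = 0.03803 × 0.5900 = 0.02244 mol
Let x = n(CaCO3), y = n(MgCO3).
Titrant: 2x + 2y = 0.02244;  mass: 100.09x + 84.31y = 1.004
Solving, x = 3.684 × 10^-3 mol, y = 7.535 × 10^-3 mol
mass of CaCO3 = 3.684 × 10^-3 × 100.09 = 0.3688 g
% CaCO3 = 0.3688 / 1.004 × 100 = 36.73 %

36.73 %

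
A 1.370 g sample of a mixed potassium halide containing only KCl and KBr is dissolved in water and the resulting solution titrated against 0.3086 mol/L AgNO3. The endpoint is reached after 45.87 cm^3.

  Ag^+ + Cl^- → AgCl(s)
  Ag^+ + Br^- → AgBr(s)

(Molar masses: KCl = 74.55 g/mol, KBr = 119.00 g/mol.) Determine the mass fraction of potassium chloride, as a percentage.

n(AgNO3) = 0.04587 × 0.3086 = 0.01416 mol
Let x = n(KCl), y = n(KBr).
Titrant: 1x + 1y = 0.01416;  mass: 74.55x + 119.00y = 1.370
Solving, x = 7.075 × 10^-3 mol, y = 7.080 × 10^-3 mol
mass of KCl = 7.075 × 10^-3 × 74.55 = 0.5275 g
% KCl = 0.5275 / 1.370 × 100 = 38.50 %

38.50 %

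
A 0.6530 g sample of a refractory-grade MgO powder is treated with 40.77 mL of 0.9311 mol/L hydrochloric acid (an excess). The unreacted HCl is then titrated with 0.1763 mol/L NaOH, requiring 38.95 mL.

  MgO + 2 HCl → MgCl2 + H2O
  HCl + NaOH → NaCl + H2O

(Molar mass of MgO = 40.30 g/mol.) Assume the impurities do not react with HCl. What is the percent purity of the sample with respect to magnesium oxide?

95.95 %

n(HCl) added = 0.04077 × 0.9311 = 0.03796 mol
n(NaOH) used in back-titration = 0.03895 × 0.1763 = 6.867 × 10^-3 mol
n(HCl) left over = 6.867 × 10^-3 mol (1:1 ratio)
n(HCl) consumed by analyte = 0.03796 − 6.867 × 10^-3 = 0.03109 mol
From the 1:2 ratio, n(MgO) = 1/2 × 0.03109 = 0.01555 mol
mass of MgO = 0.01555 × 40.30 = 0.6265 g
% MgO = 0.6265 / 0.6530 × 100 = 95.95 %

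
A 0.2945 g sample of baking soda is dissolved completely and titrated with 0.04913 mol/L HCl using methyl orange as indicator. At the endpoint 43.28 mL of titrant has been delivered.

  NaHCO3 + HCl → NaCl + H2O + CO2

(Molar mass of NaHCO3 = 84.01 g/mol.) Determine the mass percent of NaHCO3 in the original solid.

n(HCl) = 0.04328 L × 0.04913 mol/L = 2.126 × 10^-3 mol
n(NaHCO3) = 2.126 × 10^-3 mol (1:1 ratio)
mass of NaHCO3 = 2.126 × 10^-3 × 84.01 g/mol = 0.1786 g
% NaHCO3 = 0.1786 / 0.2945 × 100 = 60.66 %

60.66 %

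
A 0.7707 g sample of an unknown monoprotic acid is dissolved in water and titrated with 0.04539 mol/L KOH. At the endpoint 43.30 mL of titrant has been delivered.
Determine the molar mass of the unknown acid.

n(KOH) = 0.04330 L × 0.04539 mol/L = 1.965 × 10^-3 mol
n(HA) = 1.965 × 10^-3 mol (1:1 ratio)
M = m / n = 0.7707 g / 1.965 × 10^-3 mol = 392.1 g/mol

392.1 g/mol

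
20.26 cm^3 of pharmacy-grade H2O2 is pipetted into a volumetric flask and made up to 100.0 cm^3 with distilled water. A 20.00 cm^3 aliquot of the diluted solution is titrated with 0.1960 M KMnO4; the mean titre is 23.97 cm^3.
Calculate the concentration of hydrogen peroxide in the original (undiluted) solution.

2.899 M

2 MnO4^- + 5 H2O2 + 6 H^+ → 2 Mn^2+ + 5 O2 + 8 H2O
n(KMnO4) = 0.02397 × 0.1960 = 4.698 × 10^-3 mol
From the 5:2 ratio, n(H2O2) in the aliquot = 5/2 × 4.698 × 10^-3 = 0.01175 mol
[H2O2]_dilute = 0.01175 / 0.02000 = 0.5873 mol/L
Dilution factor = 100.0 / 20.26 = 4.936
[H2O2]_stock = 0.5873 × 4.936 = 2.899 mol/L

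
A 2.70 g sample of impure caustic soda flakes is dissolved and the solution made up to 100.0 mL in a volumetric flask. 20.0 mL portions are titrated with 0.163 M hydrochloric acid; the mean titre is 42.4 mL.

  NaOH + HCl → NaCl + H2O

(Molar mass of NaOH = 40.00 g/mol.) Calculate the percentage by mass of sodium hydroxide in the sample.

n(HCl) per titration = 0.0424 × 0.163 = 6.91 × 10^-3 mol
n(NaOH) in each aliquot = 6.91 × 10^-3 mol (1:1 ratio)
n(NaOH) in the whole flask = 6.91 × 10^-3 × 100.0/20.0 = 0.0346 mol
mass of NaOH = 0.0346 × 40.00 = 1.38 g
% NaOH = 1.38 / 2.70 × 100 = 51.2 %

51.2 %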